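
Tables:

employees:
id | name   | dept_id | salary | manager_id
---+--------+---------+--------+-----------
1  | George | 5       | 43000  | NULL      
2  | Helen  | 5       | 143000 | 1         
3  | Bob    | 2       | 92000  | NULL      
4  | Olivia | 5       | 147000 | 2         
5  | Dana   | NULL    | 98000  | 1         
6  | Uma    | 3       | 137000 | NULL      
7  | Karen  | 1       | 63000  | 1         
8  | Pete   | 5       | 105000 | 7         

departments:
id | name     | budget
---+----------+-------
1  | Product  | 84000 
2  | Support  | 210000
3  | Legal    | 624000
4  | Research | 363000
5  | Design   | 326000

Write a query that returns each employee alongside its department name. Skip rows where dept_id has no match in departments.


INNER JOIN keeps only employees rows whose dept_id matches an id in departments. Walk through each employee:
  - employee 1 (George): dept_id=5 -> matches Design
  - employee 2 (Helen): dept_id=5 -> matches Design
  - employee 3 (Bob): dept_id=2 -> matches Support
  - employee 4 (Olivia): dept_id=5 -> matches Design
  - employee 5 (Dana): dept_id=NULL, no match -> dropped
  - employee 6 (Uma): dept_id=3 -> matches Legal
  - employee 7 (Karen): dept_id=1 -> matches Product
  - employee 8 (Pete): dept_id=5 -> matches Design
So 1 of 8 rows is dropped.

SQL:
SELECT a.name, b.name AS department
FROM employees a
INNER JOIN departments b ON a.dept_id = b.id

Result:
name   | department
-------+-----------
George | Design    
Helen  | Design    
Bob    | Support   
Olivia | Design    
Uma    | Legal     
Karen  | Product   
Pete   | Design    


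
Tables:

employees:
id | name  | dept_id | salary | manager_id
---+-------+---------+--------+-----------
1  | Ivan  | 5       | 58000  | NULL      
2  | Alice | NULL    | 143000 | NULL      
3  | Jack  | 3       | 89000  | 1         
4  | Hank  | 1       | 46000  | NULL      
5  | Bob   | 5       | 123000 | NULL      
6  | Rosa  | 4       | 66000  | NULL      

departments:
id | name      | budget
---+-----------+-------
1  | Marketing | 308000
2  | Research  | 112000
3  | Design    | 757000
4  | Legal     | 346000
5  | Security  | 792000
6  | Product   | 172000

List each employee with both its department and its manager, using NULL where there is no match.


Two LEFT JOINs from the same base table employees: one to departments via dept_id, one to employees itself via manager_id. Both are LEFT so every employee is preserved.
Match against departments:
  - employee 1 (Ivan): dept_id=5 -> matches Security
  - employee 2 (Alice): dept_id=NULL, no match -> kept with NULL
  - employee 3 (Jack): dept_id=3 -> matches Design
  - employee 4 (Hank): dept_id=1 -> matches Marketing
  - employee 5 (Bob): dept_id=5 -> matches Security
  - employee 6 (Rosa): dept_id=4 -> matches Legal
Match against employees (self):
  - employee 1 (Ivan): manager_id=NULL -> NULL
  - employee 2 (Alice): manager_id=NULL -> NULL
  - employee 3 (Jack): manager_id=1 -> Ivan
  - employee 4 (Hank): manager_id=NULL -> NULL
  - employee 5 (Bob): manager_id=NULL -> NULL
  - employee 6 (Rosa): manager_id=NULL -> NULL

SQL:
SELECT a.name, b.name AS department, c.name AS manager
FROM employees a
LEFT JOIN departments b ON a.dept_id = b.id
LEFT JOIN employees c ON a.manager_id = c.id

Result:
name  | department | manager
------+------------+--------
Ivan  | Security   | NULL   
Alice | NULL       | NULL   
Jack  | Design     | Ivan   
Hank  | Marketing  | NULL   
Bob   | Security   | NULL   
Rosa  | Legal      | NULL   


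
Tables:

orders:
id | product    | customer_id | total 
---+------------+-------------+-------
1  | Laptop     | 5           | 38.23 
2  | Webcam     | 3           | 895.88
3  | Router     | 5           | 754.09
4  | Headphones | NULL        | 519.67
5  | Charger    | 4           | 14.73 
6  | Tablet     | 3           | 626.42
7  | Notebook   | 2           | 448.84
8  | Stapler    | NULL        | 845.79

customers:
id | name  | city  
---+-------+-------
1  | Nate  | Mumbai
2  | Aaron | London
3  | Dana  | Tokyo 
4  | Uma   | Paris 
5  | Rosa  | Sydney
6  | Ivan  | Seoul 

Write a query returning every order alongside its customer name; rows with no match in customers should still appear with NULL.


LEFT JOIN keeps every row from orders (the left table); where customer_id has no match in customers, the customer columns become NULL. Walk through each order:
  - order 1 (Laptop): customer_id=5 -> matches Rosa
  - order 2 (Webcam): customer_id=3 -> matches Dana
  - order 3 (Router): customer_id=5 -> matches Rosa
  - order 4 (Headphones): customer_id=NULL, no match -> kept with NULL
  - order 5 (Charger): customer_id=4 -> matches Uma
  - order 6 (Tablet): customer_id=3 -> matches Dana
  - order 7 (Notebook): customer_id=2 -> matches Aaron
  - order 8 (Stapler): customer_id=NULL, no match -> kept with NULL
All 8 rows appear; 2 have NULL customer.

SQL:
SELECT a.product, b.name AS customer
FROM orders a
LEFT JOIN customers b ON a.customer_id = b.id

Result:
product    | customer
-----------+---------
Laptop     | Rosa    
Webcam     | Dana    
Router     | Rosa    
Headphones | NULL    
Charger    | Uma     
Tablet     | Dana    
Notebook   | Aaron   
Stapler    | NULL    


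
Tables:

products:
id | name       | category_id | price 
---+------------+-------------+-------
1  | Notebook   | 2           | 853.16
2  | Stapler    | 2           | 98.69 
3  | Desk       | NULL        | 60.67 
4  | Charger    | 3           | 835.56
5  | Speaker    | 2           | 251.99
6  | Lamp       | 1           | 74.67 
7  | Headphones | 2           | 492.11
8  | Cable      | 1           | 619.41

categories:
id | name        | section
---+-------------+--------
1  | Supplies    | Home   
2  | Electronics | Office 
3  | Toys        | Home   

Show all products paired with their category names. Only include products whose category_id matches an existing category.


INNER JOIN keeps only products rows whose category_id matches an id in categories. Walk through each product:
  - product 1 (Notebook): category_id=2 -> matches Electronics
  - product 2 (Stapler): category_id=2 -> matches Electronics
  - product 3 (Desk): category_id=NULL, no match -> dropped
  - product 4 (Charger): category_id=3 -> matches Toys
  - product 5 (Speaker): category_id=2 -> matches Electronics
  - product 6 (Lamp): category_id=1 -> matches Supplies
  - product 7 (Headphones): category_id=2 -> matches Electronics
  - product 8 (Cable): category_id=1 -> matches Supplies
So 1 of 8 rows is dropped.

SQL:
SELECT a.name, b.name AS category
FROM products a
INNER JOIN categories b ON a.category_id = b.id

Result:
name       | category   
-----------+------------
Notebook   | Electronics
Stapler    | Electronics
Charger    | Toys       
Speaker    | Electronics
Lamp       | Supplies   
Headphones | Electronics
Cable      | Supplies   


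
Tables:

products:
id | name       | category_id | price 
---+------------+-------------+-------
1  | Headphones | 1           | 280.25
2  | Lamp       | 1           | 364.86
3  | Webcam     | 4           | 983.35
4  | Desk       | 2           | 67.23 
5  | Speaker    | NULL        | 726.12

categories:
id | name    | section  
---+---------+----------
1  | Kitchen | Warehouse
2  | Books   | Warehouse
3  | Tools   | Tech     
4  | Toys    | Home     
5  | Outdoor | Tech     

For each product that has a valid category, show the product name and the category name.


INNER JOIN keeps only products rows whose category_id matches an id in categories. Walk through each product:
  - product 1 (Headphones): category_id=1 -> matches Kitchen
  - product 2 (Lamp): category_id=1 -> matches Kitchen
  - product 3 (Webcam): category_id=4 -> matches Toys
  - product 4 (Desk): category_id=2 -> matches Books
  - product 5 (Speaker): category_id=NULL, no match -> dropped
So 1 of 5 rows is dropped.

SQL:
SELECT a.name, b.name AS category
FROM products a
INNER JOIN categories b ON a.category_id = b.id

Result:
name       | category
-----------+---------
Headphones | Kitchen 
Lamp       | Kitchen 
Webcam     | Toys    
Desk       | Books   


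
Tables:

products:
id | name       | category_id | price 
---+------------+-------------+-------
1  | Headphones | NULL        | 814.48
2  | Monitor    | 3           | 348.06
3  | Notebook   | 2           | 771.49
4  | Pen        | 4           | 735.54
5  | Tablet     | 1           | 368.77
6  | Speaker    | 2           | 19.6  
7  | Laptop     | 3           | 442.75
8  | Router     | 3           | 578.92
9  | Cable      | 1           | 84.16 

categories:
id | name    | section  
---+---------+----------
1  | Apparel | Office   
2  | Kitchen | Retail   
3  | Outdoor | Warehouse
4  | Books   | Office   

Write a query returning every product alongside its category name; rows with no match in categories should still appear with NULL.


LEFT JOIN keeps every row from products (the left table); where category_id has no match in categories, the category columns become NULL. Walk through each product:
  - product 1 (Headphones): category_id=NULL, no match -> kept with NULL
  - product 2 (Monitor): category_id=3 -> matches Outdoor
  - product 3 (Notebook): category_id=2 -> matches Kitchen
  - product 4 (Pen): category_id=4 -> matches Books
  - product 5 (Tablet): category_id=1 -> matches Apparel
  - product 6 (Speaker): category_id=2 -> matches Kitchen
  - product 7 (Laptop): category_id=3 -> matches Outdoor
  - product 8 (Router): category_id=3 -> matches Outdoor
  - product 9 (Cable): category_id=1 -> matches Apparel
All 9 rows appear; 1 has NULL category.

SQL:
SELECT a.name, b.name AS category
FROM products a
LEFT JOIN categories b ON a.category_id = b.id

Result:
name       | category
-----------+---------
Headphones | NULL    
Monitor    | Outdoor 
Notebook   | Kitchen 
Pen        | Books   
Tablet     | Apparel 
Speaker    | Kitchen 
Laptop     | Outdoor 
Router     | Outdoor 
Cable      | Apparel 


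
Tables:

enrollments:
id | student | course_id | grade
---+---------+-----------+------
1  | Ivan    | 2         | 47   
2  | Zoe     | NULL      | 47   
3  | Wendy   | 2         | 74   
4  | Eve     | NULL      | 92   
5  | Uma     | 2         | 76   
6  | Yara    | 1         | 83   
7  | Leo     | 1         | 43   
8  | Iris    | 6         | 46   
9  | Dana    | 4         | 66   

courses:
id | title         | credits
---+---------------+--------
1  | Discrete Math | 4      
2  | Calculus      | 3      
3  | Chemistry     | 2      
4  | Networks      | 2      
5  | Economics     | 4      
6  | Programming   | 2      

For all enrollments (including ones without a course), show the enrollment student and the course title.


LEFT JOIN keeps every row from enrollments (the left table); where course_id has no match in courses, the course columns become NULL. Walk through each enrollment:
  - enrollment 1 (Ivan): course_id=2 -> matches Calculus
  - enrollment 2 (Zoe): course_id=NULL, no match -> kept with NULL
  - enrollment 3 (Wendy): course_id=2 -> matches Calculus
  - enrollment 4 (Eve): course_id=NULL, no match -> kept with NULL
  - enrollment 5 (Uma): course_id=2 -> matches Calculus
  - enrollment 6 (Yara): course_id=1 -> matches Discrete Math
  - enrollment 7 (Leo): course_id=1 -> matches Discrete Math
  - enrollment 8 (Iris): course_id=6 -> matches Programming
  - enrollment 9 (Dana): course_id=4 -> matches Networks
All 9 rows appear; 2 have NULL course.

SQL:
SELECT a.student, b.title AS course
FROM enrollments a
LEFT JOIN courses b ON a.course_id = b.id

Result:
student | course       
--------+--------------
Ivan    | Calculus     
Zoe     | NULL         
Wendy   | Calculus     
Eve     | NULL         
Uma     | Calculus     
Yara    | Discrete Math
Leo     | Discrete Math
Iris    | Programming  
Dana    | Networks     


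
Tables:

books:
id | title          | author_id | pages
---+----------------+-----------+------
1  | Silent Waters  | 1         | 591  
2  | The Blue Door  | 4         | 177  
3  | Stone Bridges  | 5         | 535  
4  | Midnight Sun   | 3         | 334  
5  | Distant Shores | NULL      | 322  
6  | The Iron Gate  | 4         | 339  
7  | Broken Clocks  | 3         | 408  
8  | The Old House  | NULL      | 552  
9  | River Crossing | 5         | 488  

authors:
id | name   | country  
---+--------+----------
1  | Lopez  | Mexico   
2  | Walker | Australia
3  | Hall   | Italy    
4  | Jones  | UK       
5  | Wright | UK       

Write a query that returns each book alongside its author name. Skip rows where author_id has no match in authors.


INNER JOIN keeps only books rows whose author_id matches an id in authors. Walk through each book:
  - book 1 (Silent Waters): author_id=1 -> matches Lopez
  - book 2 (The Blue Door): author_id=4 -> matches Jones
  - book 3 (Stone Bridges): author_id=5 -> matches Wright
  - book 4 (Midnight Sun): author_id=3 -> matches Hall
  - book 5 (Distant Shores): author_id=NULL, no match -> dropped
  - book 6 (The Iron Gate): author_id=4 -> matches Jones
  - book 7 (Broken Clocks): author_id=3 -> matches Hall
  - book 8 (The Old House): author_id=NULL, no match -> dropped
  - book 9 (River Crossing): author_id=5 -> matches Wright
So 2 of 9 rows are dropped.

SQL:
SELECT a.title, b.name AS author
FROM books a
INNER JOIN authors b ON a.author_id = b.id

Result:
title          | author
---------------+-------
Silent Waters  | Lopez 
The Blue Door  | Jones 
Stone Bridges  | Wright
Midnight Sun   | Hall  
The Iron Gate  | Jones 
Broken Clocks  | Hall  
River Crossing | Wright


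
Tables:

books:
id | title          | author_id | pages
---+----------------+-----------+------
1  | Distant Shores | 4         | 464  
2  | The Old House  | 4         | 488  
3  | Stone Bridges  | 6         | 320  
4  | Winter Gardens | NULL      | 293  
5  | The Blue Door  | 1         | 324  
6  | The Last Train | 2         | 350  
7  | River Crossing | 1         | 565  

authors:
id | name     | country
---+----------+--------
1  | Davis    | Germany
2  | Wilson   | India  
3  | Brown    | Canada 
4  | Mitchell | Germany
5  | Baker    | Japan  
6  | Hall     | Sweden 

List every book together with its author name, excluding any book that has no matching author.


INNER JOIN keeps only books rows whose author_id matches an id in authors. Walk through each book:
  - book 1 (Distant Shores): author_id=4 -> matches Mitchell
  - book 2 (The Old House): author_id=4 -> matches Mitchell
  - book 3 (Stone Bridges): author_id=6 -> matches Hall
  - book 4 (Winter Gardens): author_id=NULL, no match -> dropped
  - book 5 (The Blue Door): author_id=1 -> matches Davis
  - book 6 (The Last Train): author_id=2 -> matches Wilson
  - book 7 (River Crossing): author_id=1 -> matches Davis
So 1 of 7 rows is dropped.

SQL:
SELECT a.title, b.name AS author
FROM books a
INNER JOIN authors b ON a.author_id = b.id

Result:
title          | author  
---------------+---------
Distant Shores | Mitchell
The Old House  | Mitchell
Stone Bridges  | Hall    
The Blue Door  | Davis   
The Last Train | Wilson  
River Crossing | Davis   


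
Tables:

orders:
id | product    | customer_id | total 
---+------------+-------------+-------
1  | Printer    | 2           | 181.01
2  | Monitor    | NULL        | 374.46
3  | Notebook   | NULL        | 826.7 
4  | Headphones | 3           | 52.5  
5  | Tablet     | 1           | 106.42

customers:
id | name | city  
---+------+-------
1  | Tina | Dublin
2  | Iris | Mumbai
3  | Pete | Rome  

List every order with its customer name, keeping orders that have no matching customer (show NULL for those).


LEFT JOIN keeps every row from orders (the left table); where customer_id has no match in customers, the customer columns become NULL. Walk through each order:
  - order 1 (Printer): customer_id=2 -> matches Iris
  - order 2 (Monitor): customer_id=NULL, no match -> kept with NULL
  - order 3 (Notebook): customer_id=NULL, no match -> kept with NULL
  - order 4 (Headphones): customer_id=3 -> matches Pete
  - order 5 (Tablet): customer_id=1 -> matches Tina
All 5 rows appear; 2 have NULL customer.

SQL:
SELECT a.product, b.name AS customer
FROM orders a
LEFT JOIN customers b ON a.customer_id = b.id

Result:
product    | customer
-----------+---------
Printer    | Iris    
Monitor    | NULL    
Notebook   | NULL    
Headphones | Pete    
Tablet     | Tina    


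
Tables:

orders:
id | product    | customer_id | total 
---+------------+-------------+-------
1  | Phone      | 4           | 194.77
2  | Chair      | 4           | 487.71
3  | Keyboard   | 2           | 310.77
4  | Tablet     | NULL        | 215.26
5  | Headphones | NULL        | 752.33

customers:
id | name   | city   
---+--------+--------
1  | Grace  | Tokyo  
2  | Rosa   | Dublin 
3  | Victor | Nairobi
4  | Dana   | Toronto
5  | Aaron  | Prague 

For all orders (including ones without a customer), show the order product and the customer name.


LEFT JOIN keeps every row from orders (the left table); where customer_id has no match in customers, the customer columns become NULL. Walk through each order:
  - order 1 (Phone): customer_id=4 -> matches Dana
  - order 2 (Chair): customer_id=4 -> matches Dana
  - order 3 (Keyboard): customer_id=2 -> matches Rosa
  - order 4 (Tablet): customer_id=NULL, no match -> kept with NULL
  - order 5 (Headphones): customer_id=NULL, no match -> kept with NULL
All 5 rows appear; 2 have NULL customer.

SQL:
SELECT a.product, b.name AS customer
FROM orders a
LEFT JOIN customers b ON a.customer_id = b.id

Result:
product    | customer
-----------+---------
Phone      | Dana    
Chair      | Dana    
Keyboard   | Rosa    
Tablet     | NULL    
Headphones | NULL    


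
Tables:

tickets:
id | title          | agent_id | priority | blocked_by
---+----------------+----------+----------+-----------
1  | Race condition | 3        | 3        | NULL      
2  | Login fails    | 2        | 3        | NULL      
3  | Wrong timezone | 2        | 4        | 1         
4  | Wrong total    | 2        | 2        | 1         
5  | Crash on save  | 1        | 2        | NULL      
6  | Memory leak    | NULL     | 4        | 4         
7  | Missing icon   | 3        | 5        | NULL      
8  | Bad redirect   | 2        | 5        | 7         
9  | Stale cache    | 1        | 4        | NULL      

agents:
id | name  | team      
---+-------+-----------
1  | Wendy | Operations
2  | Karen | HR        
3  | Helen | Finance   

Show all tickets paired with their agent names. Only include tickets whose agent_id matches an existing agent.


INNER JOIN keeps only tickets rows whose agent_id matches an id in agents. Walk through each ticket:
  - ticket 1 (Race condition): agent_id=3 -> matches Helen
  - ticket 2 (Login fails): agent_id=2 -> matches Karen
  - ticket 3 (Wrong timezone): agent_id=2 -> matches Karen
  - ticket 4 (Wrong total): agent_id=2 -> matches Karen
  - ticket 5 (Crash on save): agent_id=1 -> matches Wendy
  - ticket 6 (Memory leak): agent_id=NULL, no match -> dropped
  - ticket 7 (Missing icon): agent_id=3 -> matches Helen
  - ticket 8 (Bad redirect): agent_id=2 -> matches Karen
  - ticket 9 (Stale cache): agent_id=1 -> matches Wendy
So 1 of 9 rows is dropped.

SQL:
SELECT a.title, b.name AS agent
FROM tickets a
INNER JOIN agents b ON a.agent_id = b.id

Result:
title          | agent
---------------+------
Race condition | Helen
Login fails    | Karen
Wrong timezone | Karen
Wrong total    | Karen
Crash on save  | Wendy
Missing icon   | Helen
Bad redirect   | Karen
Stale cache    | Wendy


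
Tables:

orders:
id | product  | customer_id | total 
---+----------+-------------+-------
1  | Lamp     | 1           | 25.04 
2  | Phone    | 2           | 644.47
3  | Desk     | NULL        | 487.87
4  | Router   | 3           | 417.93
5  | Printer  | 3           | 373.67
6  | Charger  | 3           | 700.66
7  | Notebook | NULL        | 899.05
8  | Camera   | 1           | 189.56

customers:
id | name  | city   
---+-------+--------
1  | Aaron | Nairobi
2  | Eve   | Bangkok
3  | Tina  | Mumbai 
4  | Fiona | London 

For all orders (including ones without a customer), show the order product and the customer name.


LEFT JOIN keeps every row from orders (the left table); where customer_id has no match in customers, the customer columns become NULL. Walk through each order:
  - order 1 (Lamp): customer_id=1 -> matches Aaron
  - order 2 (Phone): customer_id=2 -> matches Eve
  - order 3 (Desk): customer_id=NULL, no match -> kept with NULL
  - order 4 (Router): customer_id=3 -> matches Tina
  - order 5 (Printer): customer_id=3 -> matches Tina
  - order 6 (Charger): customer_id=3 -> matches Tina
  - order 7 (Notebook): customer_id=NULL, no match -> kept with NULL
  - order 8 (Camera): customer_id=1 -> matches Aaron
All 8 rows appear; 2 have NULL customer.

SQL:
SELECT a.product, b.name AS customer
FROM orders a
LEFT JOIN customers b ON a.customer_id = b.id

Result:
product  | customer
---------+---------
Lamp     | Aaron   
Phone    | Eve     
Desk     | NULL    
Router   | Tina    
Printer  | Tina    
Charger  | Tina    
Notebook | NULL    
Camera   | Aaron   


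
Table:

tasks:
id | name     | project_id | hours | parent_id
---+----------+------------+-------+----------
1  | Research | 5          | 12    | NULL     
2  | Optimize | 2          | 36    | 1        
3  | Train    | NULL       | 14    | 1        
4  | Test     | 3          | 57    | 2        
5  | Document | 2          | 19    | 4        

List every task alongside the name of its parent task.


This is a self-join: tasks is joined to a second copy of itself, matching each row's parent_id to another row's id. Use LEFT JOIN so rows with parent_id=NULL are kept.
  - task 1 (Research): parent_id=NULL -> NULL
  - task 2 (Optimize): parent_id=1 -> Research
  - task 3 (Train): parent_id=1 -> Research
  - task 4 (Test): parent_id=2 -> Optimize
  - task 5 (Document): parent_id=4 -> Test

SQL:
SELECT a.name AS item, b.name AS parent
FROM tasks a
LEFT JOIN tasks b ON a.parent_id = b.id

Result:
item     | parent  
---------+---------
Research | NULL    
Optimize | Research
Train    | Research
Test     | Optimize
Document | Test    


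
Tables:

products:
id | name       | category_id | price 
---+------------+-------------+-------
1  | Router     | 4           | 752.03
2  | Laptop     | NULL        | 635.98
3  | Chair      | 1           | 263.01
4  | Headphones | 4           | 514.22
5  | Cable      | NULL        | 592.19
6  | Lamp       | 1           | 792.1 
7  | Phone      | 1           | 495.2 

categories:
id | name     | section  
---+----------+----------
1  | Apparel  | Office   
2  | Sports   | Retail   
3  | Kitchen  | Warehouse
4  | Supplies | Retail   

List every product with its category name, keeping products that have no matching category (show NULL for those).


LEFT JOIN keeps every row from products (the left table); where category_id has no match in categories, the category columns become NULL. Walk through each product:
  - product 1 (Router): category_id=4 -> matches Supplies
  - product 2 (Laptop): category_id=NULL, no match -> kept with NULL
  - product 3 (Chair): category_id=1 -> matches Apparel
  - product 4 (Headphones): category_id=4 -> matches Supplies
  - product 5 (Cable): category_id=NULL, no match -> kept with NULL
  - product 6 (Lamp): category_id=1 -> matches Apparel
  - product 7 (Phone): category_id=1 -> matches Apparel
All 7 rows appear; 2 have NULL category.

SQL:
SELECT a.name, b.name AS category
FROM products a
LEFT JOIN categories b ON a.category_id = b.id

Result:
name       | category
-----------+---------
Router     | Supplies
Laptop     | NULL    
Chair      | Apparel 
Headphones | Supplies
Cable      | NULL    
Lamp       | Apparel 
Phone      | Apparel 


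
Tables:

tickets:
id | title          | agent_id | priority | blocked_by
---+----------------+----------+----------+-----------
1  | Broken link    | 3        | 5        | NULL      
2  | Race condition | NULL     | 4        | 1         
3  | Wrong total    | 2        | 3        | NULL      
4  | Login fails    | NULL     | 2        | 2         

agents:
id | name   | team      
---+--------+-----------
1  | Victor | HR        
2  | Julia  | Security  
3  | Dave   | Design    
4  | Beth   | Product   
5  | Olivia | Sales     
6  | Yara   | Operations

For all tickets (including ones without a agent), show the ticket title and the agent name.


LEFT JOIN keeps every row from tickets (the left table); where agent_id has no match in agents, the agent columns become NULL. Walk through each ticket:
  - ticket 1 (Broken link): agent_id=3 -> matches Dave
  - ticket 2 (Race condition): agent_id=NULL, no match -> kept with NULL
  - ticket 3 (Wrong total): agent_id=2 -> matches Julia
  - ticket 4 (Login fails): agent_id=NULL, no match -> kept with NULL
All 4 rows appear; 2 have NULL agent.

SQL:
SELECT a.title, b.name AS agent
FROM tickets a
LEFT JOIN agents b ON a.agent_id = b.id

Result:
title          | agent
---------------+------
Broken link    | Dave 
Race condition | NULL 
Wrong total    | Julia
Login fails    | NULL 


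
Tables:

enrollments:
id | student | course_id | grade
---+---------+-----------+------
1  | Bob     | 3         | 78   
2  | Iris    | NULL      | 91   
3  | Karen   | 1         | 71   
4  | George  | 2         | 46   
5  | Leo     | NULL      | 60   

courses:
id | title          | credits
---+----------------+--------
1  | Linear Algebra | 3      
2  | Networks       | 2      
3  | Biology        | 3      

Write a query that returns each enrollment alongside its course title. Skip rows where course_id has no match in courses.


INNER JOIN keeps only enrollments rows whose course_id matches an id in courses. Walk through each enrollment:
  - enrollment 1 (Bob): course_id=3 -> matches Biology
  - enrollment 2 (Iris): course_id=NULL, no match -> dropped
  - enrollment 3 (Karen): course_id=1 -> matches Linear Algebra
  - enrollment 4 (George): course_id=2 -> matches Networks
  - enrollment 5 (Leo): course_id=NULL, no match -> dropped
So 2 of 5 rows are dropped.

SQL:
SELECT a.student, b.title AS course
FROM enrollments a
INNER JOIN courses b ON a.course_id = b.id

Result:
student | course        
--------+---------------
Bob     | Biology       
Karen   | Linear Algebra
George  | Networks      


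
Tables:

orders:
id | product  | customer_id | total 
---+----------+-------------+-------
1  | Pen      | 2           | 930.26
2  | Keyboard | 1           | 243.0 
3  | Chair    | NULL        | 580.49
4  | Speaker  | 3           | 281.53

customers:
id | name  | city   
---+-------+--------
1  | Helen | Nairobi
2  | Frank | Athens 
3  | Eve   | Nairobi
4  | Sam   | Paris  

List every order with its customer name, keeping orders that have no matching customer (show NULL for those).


LEFT JOIN keeps every row from orders (the left table); where customer_id has no match in customers, the customer columns become NULL. Walk through each order:
  - order 1 (Pen): customer_id=2 -> matches Frank
  - order 2 (Keyboard): customer_id=1 -> matches Helen
  - order 3 (Chair): customer_id=NULL, no match -> kept with NULL
  - order 4 (Speaker): customer_id=3 -> matches Eve
All 4 rows appear; 1 has NULL customer.

SQL:
SELECT a.product, b.name AS customer
FROM orders a
LEFT JOIN customers b ON a.customer_id = b.id

Result:
product  | customer
---------+---------
Pen      | Frank   
Keyboard | Helen   
Chair    | NULL    
Speaker  | Eve     


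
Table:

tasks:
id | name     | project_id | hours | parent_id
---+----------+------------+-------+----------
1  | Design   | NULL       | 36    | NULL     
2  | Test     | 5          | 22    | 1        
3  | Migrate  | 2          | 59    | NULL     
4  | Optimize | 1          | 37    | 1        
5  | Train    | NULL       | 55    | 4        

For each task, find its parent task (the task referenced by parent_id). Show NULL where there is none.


This is a self-join: tasks is joined to a second copy of itself, matching each row's parent_id to another row's id. Use LEFT JOIN so rows with parent_id=NULL are kept.
  - task 1 (Design): parent_id=NULL -> NULL
  - task 2 (Test): parent_id=1 -> Design
  - task 3 (Migrate): parent_id=NULL -> NULL
  - task 4 (Optimize): parent_id=1 -> Design
  - task 5 (Train): parent_id=4 -> Optimize

SQL:
SELECT a.name AS item, b.name AS parent
FROM tasks a
LEFT JOIN tasks b ON a.parent_id = b.id

Result:
item     | parent  
---------+---------
Design   | NULL    
Test     | Design  
Migrate  | NULL    
Optimize | Design  
Train    | Optimize


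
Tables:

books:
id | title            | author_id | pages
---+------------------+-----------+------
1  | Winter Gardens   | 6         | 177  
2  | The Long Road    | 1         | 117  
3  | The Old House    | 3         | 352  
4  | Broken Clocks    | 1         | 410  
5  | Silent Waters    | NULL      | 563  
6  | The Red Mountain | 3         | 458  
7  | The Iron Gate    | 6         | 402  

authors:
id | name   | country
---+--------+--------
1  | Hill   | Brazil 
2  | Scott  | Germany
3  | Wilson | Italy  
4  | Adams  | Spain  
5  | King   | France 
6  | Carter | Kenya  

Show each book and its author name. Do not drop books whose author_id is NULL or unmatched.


LEFT JOIN keeps every row from books (the left table); where author_id has no match in authors, the author columns become NULL. Walk through each book:
  - book 1 (Winter Gardens): author_id=6 -> matches Carter
  - book 2 (The Long Road): author_id=1 -> matches Hill
  - book 3 (The Old House): author_id=3 -> matches Wilson
  - book 4 (Broken Clocks): author_id=1 -> matches Hill
  - book 5 (Silent Waters): author_id=NULL, no match -> kept with NULL
  - book 6 (The Red Mountain): author_id=3 -> matches Wilson
  - book 7 (The Iron Gate): author_id=6 -> matches Carter
All 7 rows appear; 1 has NULL author.

SQL:
SELECT a.title, b.name AS author
FROM books a
LEFT JOIN authors b ON a.author_id = b.id

Result:
title            | author
-----------------+-------
Winter Gardens   | Carter
The Long Road    | Hill  
The Old House    | Wilson
Broken Clocks    | Hill  
Silent Waters    | NULL  
The Red Mountain | Wilson
The Iron Gate    | Carter


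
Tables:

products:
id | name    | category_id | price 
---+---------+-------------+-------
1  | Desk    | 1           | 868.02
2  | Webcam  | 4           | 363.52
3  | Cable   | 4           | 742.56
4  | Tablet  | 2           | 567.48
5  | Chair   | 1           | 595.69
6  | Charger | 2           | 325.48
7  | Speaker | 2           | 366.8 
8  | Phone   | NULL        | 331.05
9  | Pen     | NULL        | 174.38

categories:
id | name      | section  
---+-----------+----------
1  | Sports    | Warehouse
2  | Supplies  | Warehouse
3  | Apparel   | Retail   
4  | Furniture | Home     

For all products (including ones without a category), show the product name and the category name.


LEFT JOIN keeps every row from products (the left table); where category_id has no match in categories, the category columns become NULL. Walk through each product:
  - product 1 (Desk): category_id=1 -> matches Sports
  - product 2 (Webcam): category_id=4 -> matches Furniture
  - product 3 (Cable): category_id=4 -> matches Furniture
  - product 4 (Tablet): category_id=2 -> matches Supplies
  - product 5 (Chair): category_id=1 -> matches Sports
  - product 6 (Charger): category_id=2 -> matches Supplies
  - product 7 (Speaker): category_id=2 -> matches Supplies
  - product 8 (Phone): category_id=NULL, no match -> kept with NULL
  - product 9 (Pen): category_id=NULL, no match -> kept with NULL
All 9 rows appear; 2 have NULL category.

SQL:
SELECT a.name, b.name AS category
FROM products a
LEFT JOIN categories b ON a.category_id = b.id

Result:
name    | category 
--------+----------
Desk    | Sports   
Webcam  | Furniture
Cable   | Furniture
Tablet  | Supplies 
Chair   | Sports   
Charger | Supplies 
Speaker | Supplies 
Phone   | NULL     
Pen     | NULL     


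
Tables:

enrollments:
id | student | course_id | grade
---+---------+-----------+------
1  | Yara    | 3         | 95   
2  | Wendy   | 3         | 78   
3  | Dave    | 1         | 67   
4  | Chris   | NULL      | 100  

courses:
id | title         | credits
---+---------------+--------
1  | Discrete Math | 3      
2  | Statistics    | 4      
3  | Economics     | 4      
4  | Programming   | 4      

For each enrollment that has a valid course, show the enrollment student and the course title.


INNER JOIN keeps only enrollments rows whose course_id matches an id in courses. Walk through each enrollment:
  - enrollment 1 (Yara): course_id=3 -> matches Economics
  - enrollment 2 (Wendy): course_id=3 -> matches Economics
  - enrollment 3 (Dave): course_id=1 -> matches Discrete Math
  - enrollment 4 (Chris): course_id=NULL, no match -> dropped
So 1 of 4 rows is dropped.

SQL:
SELECT a.student, b.title AS course
FROM enrollments a
INNER JOIN courses b ON a.course_id = b.id

Result:
student | course       
--------+--------------
Yara    | Economics    
Wendy   | Economics    
Dave    | Discrete Math


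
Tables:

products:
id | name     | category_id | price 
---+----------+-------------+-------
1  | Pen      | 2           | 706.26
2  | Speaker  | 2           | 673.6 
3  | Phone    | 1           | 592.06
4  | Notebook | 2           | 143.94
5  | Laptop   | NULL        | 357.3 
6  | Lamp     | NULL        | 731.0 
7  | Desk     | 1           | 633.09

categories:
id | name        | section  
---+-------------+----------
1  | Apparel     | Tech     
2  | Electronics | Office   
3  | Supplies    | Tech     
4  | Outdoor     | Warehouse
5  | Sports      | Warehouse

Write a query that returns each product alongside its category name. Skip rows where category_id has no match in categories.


INNER JOIN keeps only products rows whose category_id matches an id in categories. Walk through each product:
  - product 1 (Pen): category_id=2 -> matches Electronics
  - product 2 (Speaker): category_id=2 -> matches Electronics
  - product 3 (Phone): category_id=1 -> matches Apparel
  - product 4 (Notebook): category_id=2 -> matches Electronics
  - product 5 (Laptop): category_id=NULL, no match -> dropped
  - product 6 (Lamp): category_id=NULL, no match -> dropped
  - product 7 (Desk): category_id=1 -> matches Apparel
So 2 of 7 rows are dropped.

SQL:
SELECT a.name, b.name AS category
FROM products a
INNER JOIN categories b ON a.category_id = b.id

Result:
name     | category   
---------+------------
Pen      | Electronics
Speaker  | Electronics
Phone    | Apparel    
Notebook | Electronics
Desk     | Apparel    


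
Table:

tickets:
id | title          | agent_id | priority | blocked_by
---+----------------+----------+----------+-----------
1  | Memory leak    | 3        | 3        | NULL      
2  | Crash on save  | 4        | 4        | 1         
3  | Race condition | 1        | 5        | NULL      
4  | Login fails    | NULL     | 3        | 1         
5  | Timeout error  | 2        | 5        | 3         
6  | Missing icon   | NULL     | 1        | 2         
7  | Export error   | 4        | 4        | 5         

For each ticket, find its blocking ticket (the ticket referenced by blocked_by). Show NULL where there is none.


This is a self-join: tickets is joined to a second copy of itself, matching each row's blocked_by to another row's id. Use LEFT JOIN so rows with blocked_by=NULL are kept.
  - ticket 1 (Memory leak): blocked_by=NULL -> NULL
  - ticket 2 (Crash on save): blocked_by=1 -> Memory leak
  - ticket 3 (Race condition): blocked_by=NULL -> NULL
  - ticket 4 (Login fails): blocked_by=1 -> Memory leak
  - ticket 5 (Timeout error): blocked_by=3 -> Race condition
  - ticket 6 (Missing icon): blocked_by=2 -> Crash on save
  - ticket 7 (Export error): blocked_by=5 -> Timeout error

SQL:
SELECT a.title AS item, b.title AS blocked_by
FROM tickets a
LEFT JOIN tickets b ON a.blocked_by = b.id

Result:
item           | blocked_by    
---------------+---------------
Memory leak    | NULL          
Crash on save  | Memory leak   
Race condition | NULL          
Login fails    | Memory leak   
Timeout error  | Race condition
Missing icon   | Crash on save 
Export error   | Timeout error 


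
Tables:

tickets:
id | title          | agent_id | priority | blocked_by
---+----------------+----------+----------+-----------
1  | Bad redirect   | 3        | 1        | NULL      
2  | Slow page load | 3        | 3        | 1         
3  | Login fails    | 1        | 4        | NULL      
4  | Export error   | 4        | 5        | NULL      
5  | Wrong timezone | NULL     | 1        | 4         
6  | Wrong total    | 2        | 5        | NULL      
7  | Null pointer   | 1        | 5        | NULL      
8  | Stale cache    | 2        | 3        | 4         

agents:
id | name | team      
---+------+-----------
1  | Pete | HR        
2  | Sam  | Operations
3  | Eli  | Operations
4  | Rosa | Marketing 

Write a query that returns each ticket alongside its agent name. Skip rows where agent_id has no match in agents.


INNER JOIN keeps only tickets rows whose agent_id matches an id in agents. Walk through each ticket:
  - ticket 1 (Bad redirect): agent_id=3 -> matches Eli
  - ticket 2 (Slow page load): agent_id=3 -> matches Eli
  - ticket 3 (Login fails): agent_id=1 -> matches Pete
  - ticket 4 (Export error): agent_id=4 -> matches Rosa
  - ticket 5 (Wrong timezone): agent_id=NULL, no match -> dropped
  - ticket 6 (Wrong total): agent_id=2 -> matches Sam
  - ticket 7 (Null pointer): agent_id=1 -> matches Pete
  - ticket 8 (Stale cache): agent_id=2 -> matches Sam
So 1 of 8 rows is dropped.

SQL:
SELECT a.title, b.name AS agent
FROM tickets a
INNER JOIN agents b ON a.agent_id = b.id

Result:
title          | agent
---------------+------
Bad redirect   | Eli  
Slow page load | Eli  
Login fails    | Pete 
Export error   | Rosa 
Wrong total    | Sam  
Null pointer   | Pete 
Stale cache    | Sam  


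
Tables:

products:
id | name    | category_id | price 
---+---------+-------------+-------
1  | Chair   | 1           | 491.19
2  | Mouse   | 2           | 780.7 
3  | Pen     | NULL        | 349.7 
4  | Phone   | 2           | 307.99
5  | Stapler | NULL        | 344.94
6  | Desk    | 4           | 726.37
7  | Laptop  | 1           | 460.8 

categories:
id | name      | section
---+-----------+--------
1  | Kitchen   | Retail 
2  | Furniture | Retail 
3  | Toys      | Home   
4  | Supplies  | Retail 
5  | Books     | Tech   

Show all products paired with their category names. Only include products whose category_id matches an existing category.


INNER JOIN keeps only products rows whose category_id matches an id in categories. Walk through each product:
  - product 1 (Chair): category_id=1 -> matches Kitchen
  - product 2 (Mouse): category_id=2 -> matches Furniture
  - product 3 (Pen): category_id=NULL, no match -> dropped
  - product 4 (Phone): category_id=2 -> matches Furniture
  - product 5 (Stapler): category_id=NULL, no match -> dropped
  - product 6 (Desk): category_id=4 -> matches Supplies
  - product 7 (Laptop): category_id=1 -> matches Kitchen
So 2 of 7 rows are dropped.

SQL:
SELECT a.name, b.name AS category
FROM products a
INNER JOIN categories b ON a.category_id = b.id

Result:
name   | category 
-------+----------
Chair  | Kitchen  
Mouse  | Furniture
Phone  | Furniture
Desk   | Supplies 
Laptop | Kitchen  


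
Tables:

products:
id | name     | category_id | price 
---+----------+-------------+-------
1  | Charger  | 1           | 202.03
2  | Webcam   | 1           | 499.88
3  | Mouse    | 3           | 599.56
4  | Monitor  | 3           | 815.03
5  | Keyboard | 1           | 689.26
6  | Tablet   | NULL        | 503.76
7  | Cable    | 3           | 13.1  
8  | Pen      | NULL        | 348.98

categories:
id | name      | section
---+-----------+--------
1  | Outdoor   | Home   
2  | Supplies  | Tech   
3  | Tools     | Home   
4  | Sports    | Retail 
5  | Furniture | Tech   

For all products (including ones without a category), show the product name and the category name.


LEFT JOIN keeps every row from products (the left table); where category_id has no match in categories, the category columns become NULL. Walk through each product:
  - product 1 (Charger): category_id=1 -> matches Outdoor
  - product 2 (Webcam): category_id=1 -> matches Outdoor
  - product 3 (Mouse): category_id=3 -> matches Tools
  - product 4 (Monitor): category_id=3 -> matches Tools
  - product 5 (Keyboard): category_id=1 -> matches Outdoor
  - product 6 (Tablet): category_id=NULL, no match -> kept with NULL
  - product 7 (Cable): category_id=3 -> matches Tools
  - product 8 (Pen): category_id=NULL, no match -> kept with NULL
All 8 rows appear; 2 have NULL category.

SQL:
SELECT a.name, b.name AS category
FROM products a
LEFT JOIN categories b ON a.category_id = b.id

Result:
name     | category
---------+---------
Charger  | Outdoor 
Webcam   | Outdoor 
Mouse    | Tools   
Monitor  | Tools   
Keyboard | Outdoor 
Tablet   | NULL    
Cable    | Tools   
Pen      | NULL    
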